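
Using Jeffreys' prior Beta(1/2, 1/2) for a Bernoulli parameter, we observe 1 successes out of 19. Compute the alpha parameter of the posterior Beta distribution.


Conjugate update: Beta(0.5 + k, 0.5 + n - k).
k = 1, n - k = 18
Posterior alpha = 0.5 + k = 0.5 + 1 = 1.5

1.5


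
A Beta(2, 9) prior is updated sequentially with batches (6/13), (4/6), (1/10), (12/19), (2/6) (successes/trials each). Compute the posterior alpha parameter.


Sequential conjugate updating is equivalent to a single batch update.
Total successes across all batches = 25
alpha_posterior = alpha_prior + total_successes = 2 + 25
= 27

27


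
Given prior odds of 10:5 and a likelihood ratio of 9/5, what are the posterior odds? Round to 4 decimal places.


Posterior odds = prior odds * LR
Prior odds = 10/5 = 2.0
LR = 9/5 = 1.8
Posterior odds = 2.0 * 1.8 = 3.6

3.6


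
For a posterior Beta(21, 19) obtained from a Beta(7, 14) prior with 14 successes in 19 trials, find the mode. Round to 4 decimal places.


Mode = (alpha - 1) / (alpha + beta - 2)
= 20 / 38
= 0.5263

0.5263


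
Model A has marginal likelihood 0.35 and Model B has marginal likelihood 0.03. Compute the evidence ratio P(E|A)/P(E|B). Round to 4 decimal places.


Evidence ratio = P(E|A) / P(E|B)
= 0.35 / 0.03
= 11.6667

11.6667


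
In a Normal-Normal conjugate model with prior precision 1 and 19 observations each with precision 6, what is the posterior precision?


Posterior precision = prior precision + n * observation precision
= 1 + 19 * 6
= 1 + 114 = 115

115


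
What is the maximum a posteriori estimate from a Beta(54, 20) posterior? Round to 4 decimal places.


The MAP estimate equals the mode of the distribution.
Mode of Beta(a,b) = (a-1)/(a+b-2)
= 53/72
= 0.7361

0.7361


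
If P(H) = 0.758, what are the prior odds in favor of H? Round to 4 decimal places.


Prior odds = P(H) / (1 - P(H))
= 0.758 / 0.242
= 3.1322

3.1322


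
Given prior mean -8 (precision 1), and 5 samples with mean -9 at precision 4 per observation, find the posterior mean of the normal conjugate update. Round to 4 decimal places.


The posterior mean is a precision-weighted average of prior and data.
Post. prec. = 1 + 20 = 21
Post. mean = (-8 + -180)/21 = -188/21 = -8.9524

-8.9524


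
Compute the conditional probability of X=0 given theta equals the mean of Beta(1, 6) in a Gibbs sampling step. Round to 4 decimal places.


Mean of Beta(1, 6) = 0.1429
P(X=0 | theta=0.1429) = 0.8571

0.8571


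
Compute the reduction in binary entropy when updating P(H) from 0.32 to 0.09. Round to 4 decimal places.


H_before = -p*log2(p) - (1-p)*log2(1-p) for p=0.32: 0.9044
H_after for p=0.09: 0.4365
Reduction = 0.9044 - 0.4365 = 0.4679

0.4679


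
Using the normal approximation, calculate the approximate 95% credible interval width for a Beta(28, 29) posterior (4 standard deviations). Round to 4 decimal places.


Var(Beta) = 28*29/(57^2 * 58) = 0.0043
SD = 0.0656
Width ~ 4*SD = 0.2626

0.2626


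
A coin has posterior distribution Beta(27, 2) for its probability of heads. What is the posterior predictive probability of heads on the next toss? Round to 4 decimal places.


Posterior predictive = E[theta] = alpha/(alpha+beta)
= 27/29
= 0.931

0.931


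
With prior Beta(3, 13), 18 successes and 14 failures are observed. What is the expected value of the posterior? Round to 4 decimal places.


Posterior = Beta(21, 27)
E[theta] = alpha/(alpha+beta)
= 21/48 = 0.4375

0.4375


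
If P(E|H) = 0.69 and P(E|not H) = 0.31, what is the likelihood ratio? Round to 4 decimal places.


Likelihood ratio = P(E|H) / P(E|not H)
= 0.69 / 0.31
= 2.2258

2.2258


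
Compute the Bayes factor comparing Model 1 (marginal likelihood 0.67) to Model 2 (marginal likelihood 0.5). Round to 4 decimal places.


BF12 = marginal likelihood of M1 / marginal likelihood of M2
= 0.67/0.5
= 1.34

1.34


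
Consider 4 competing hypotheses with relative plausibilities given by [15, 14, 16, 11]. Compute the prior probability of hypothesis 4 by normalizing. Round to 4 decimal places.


Sum of weights = 15 + 14 + 16 + 11 = 56
Normalized prior for H4 = 11 / 56
= 0.1964

0.1964


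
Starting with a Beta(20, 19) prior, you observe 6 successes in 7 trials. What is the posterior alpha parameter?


For a Beta-Binomial conjugate model:
Posterior alpha = prior alpha + number of successes
= 20 + 6 = 26

26


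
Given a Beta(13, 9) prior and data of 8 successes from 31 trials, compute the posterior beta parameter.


Number of failures = 31 - 8 = 23
Posterior beta = 9 + 23 = 32

32


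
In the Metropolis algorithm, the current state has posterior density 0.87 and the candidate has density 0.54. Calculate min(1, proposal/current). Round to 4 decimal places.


Ratio = 0.54/0.87 = 0.6207
Acceptance probability = min(1, 0.6207)
= 0.6207

0.6207


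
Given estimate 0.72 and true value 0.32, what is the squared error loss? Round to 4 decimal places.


Squared error = (estimate - true)^2
Difference = 0.4
Loss = 0.4^2 = 0.16

0.16


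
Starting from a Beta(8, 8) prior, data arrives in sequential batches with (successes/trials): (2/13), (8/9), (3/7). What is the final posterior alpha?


In sequential Bayesian updating, we sum all successes.
Total successes = 13
Final alpha = 8 + 13 = 21

21


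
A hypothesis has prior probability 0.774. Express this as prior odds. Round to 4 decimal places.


Odds = P(H) / P(not H) = 0.774 / 0.226
= 3.4248

3.4248


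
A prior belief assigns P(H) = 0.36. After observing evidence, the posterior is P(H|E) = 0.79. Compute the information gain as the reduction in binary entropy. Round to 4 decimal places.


H(prior) = -0.36*log2(0.36) - 0.64*log2(0.64)
= 0.9427
H(post) = -0.79*log2(0.79) - 0.21*log2(0.21)
= 0.7415
IG = 0.9427 - 0.7415 = 0.2012

0.2012


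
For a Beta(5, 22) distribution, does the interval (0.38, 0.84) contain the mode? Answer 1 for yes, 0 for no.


Mode of Beta(a,b) = (a-1)/(a+b-2)
= (5-1)/(5+22-2) = 0.16
Check: 0.38 <= 0.16 <= 0.84?
Result: 0

0


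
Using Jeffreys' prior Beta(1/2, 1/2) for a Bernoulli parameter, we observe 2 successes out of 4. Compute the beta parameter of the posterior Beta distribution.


Conjugate update: Beta(0.5 + k, 0.5 + n - k).
k = 2, n - k = 2
Posterior beta = 0.5 + (n - k) = 0.5 + 2 = 2.5

2.5


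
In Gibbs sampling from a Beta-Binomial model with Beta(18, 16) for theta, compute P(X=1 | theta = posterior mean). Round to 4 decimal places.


Posterior mean = alpha/(alpha+beta) = 18/34 = 0.5294
P(X=1|theta=mean) = theta = 0.5294

0.5294


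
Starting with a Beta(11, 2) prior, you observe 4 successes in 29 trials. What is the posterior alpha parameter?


For a Beta-Binomial conjugate model:
Posterior alpha = prior alpha + number of successes
= 11 + 4 = 15

15


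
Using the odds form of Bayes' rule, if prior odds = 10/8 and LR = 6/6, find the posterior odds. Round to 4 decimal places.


Bayes' rule in odds form: posterior odds = prior odds * LR
= (10 * 6) / (8 * 6)
= 60/48 = 1.25

1.25


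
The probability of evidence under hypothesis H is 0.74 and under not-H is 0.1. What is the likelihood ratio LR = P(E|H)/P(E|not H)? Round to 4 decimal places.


LR = 0.74 / 0.1
= 7.4

7.4


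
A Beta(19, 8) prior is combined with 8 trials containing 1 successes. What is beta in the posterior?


In conjugate updating:
beta_posterior = beta_prior + (n - k)
= 8 + (8 - 1)
= 8 + 7 = 15

15


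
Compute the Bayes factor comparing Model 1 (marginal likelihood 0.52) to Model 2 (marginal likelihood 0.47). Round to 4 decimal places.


BF12 = marginal likelihood of M1 / marginal likelihood of M2
= 0.52/0.47
= 1.1064

1.1064


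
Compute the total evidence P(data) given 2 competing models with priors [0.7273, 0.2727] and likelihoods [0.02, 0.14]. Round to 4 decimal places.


Marginal likelihood = sum P(model_i) * P(data|model_i)
Model 1: 0.7273 * 0.02 = 0.0145
Model 2: 0.2727 * 0.14 = 0.0382
Total = 0.0527

0.0527


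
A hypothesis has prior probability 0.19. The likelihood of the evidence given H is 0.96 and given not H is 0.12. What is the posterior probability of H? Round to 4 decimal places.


Using Bayes' theorem:
P(E) = 0.19 * 0.96 + 0.81 * 0.12
P(E) = 0.2796
P(H|E) = (0.19 * 0.96) / 0.2796 = 0.6524

0.6524


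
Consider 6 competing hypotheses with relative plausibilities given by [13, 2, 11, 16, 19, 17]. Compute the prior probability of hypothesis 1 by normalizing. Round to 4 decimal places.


Sum of weights = 13 + 2 + 11 + 16 + 19 + 17 = 78
Normalized prior for H1 = 13 / 78
= 0.1667

0.1667


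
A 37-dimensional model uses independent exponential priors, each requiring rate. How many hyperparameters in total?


Per parameter: 1 (rate).
Total = 37 * 1 = 37

37


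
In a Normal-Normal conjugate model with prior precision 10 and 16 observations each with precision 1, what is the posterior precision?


Posterior precision = prior precision + n * observation precision
= 10 + 16 * 1
= 10 + 16 = 26

26


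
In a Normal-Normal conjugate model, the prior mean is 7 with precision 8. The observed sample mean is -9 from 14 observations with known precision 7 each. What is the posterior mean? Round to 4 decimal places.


Posterior precision = tau0 + n*tau = 8 + 14*7 = 106
Posterior mean = (tau0*mu0 + n*tau*xbar) / posterior_precision
= (8*7 + 14*7*-9) / 106
= -826 / 106 = -7.7925

-7.7925


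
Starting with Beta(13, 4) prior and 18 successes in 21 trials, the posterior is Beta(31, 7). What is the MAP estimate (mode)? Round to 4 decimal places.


The mode of Beta(a, b) when a > 1 and b > 1 is (a-1)/(a+b-2)
= (31 - 1) / (31 + 7 - 2)
= 30 / 36
= 0.8333

0.8333


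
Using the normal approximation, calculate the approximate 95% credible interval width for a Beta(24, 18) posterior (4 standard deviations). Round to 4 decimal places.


Var(Beta) = 24*18/(42^2 * 43) = 0.0057
SD = 0.0755
Width ~ 4*SD = 0.3019

0.3019


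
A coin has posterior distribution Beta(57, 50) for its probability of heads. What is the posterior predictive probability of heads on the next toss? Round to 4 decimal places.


Posterior predictive = E[theta] = alpha/(alpha+beta)
= 57/107
= 0.5327

0.5327


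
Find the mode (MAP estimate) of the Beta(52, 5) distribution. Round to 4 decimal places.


For Beta(a,b) with a,b > 1:
Mode = (a-1)/(a+b-2) = (52-1)/(57-2)
= 51/55 = 0.9273

0.9273


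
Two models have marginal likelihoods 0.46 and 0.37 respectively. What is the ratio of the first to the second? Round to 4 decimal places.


Evidence ratio = 0.46 / 0.37
= 1.2432

1.2432


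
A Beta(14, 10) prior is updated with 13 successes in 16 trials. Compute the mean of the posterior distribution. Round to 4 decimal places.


After update: Beta(27, 13)
Mean = 27 / (27 + 13) = 27 / 40
= 0.675

0.675


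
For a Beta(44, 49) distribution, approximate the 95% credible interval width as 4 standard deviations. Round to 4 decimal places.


Variance of Beta(a,b) = ab / ((a+b)^2 * (a+b+1))
= 44*49 / ((93)^2 * 94)
= 0.0027
SD = sqrt(0.0027) = 0.0515
Width = 4 * SD = 0.206

0.206


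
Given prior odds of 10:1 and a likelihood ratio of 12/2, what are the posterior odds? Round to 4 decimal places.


Posterior odds = prior odds * LR
Prior odds = 10/1 = 10.0
LR = 12/2 = 6.0
Posterior odds = 10.0 * 6.0 = 60.0

60.0


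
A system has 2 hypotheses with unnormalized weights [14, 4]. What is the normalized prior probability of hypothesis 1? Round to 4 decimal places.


The normalized prior is the weight divided by the total.
Total weight = 18
P(H1) = 14 / 18 = 0.7778

0.7778


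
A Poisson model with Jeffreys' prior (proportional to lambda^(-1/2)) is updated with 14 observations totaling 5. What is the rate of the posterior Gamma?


Posterior = Gamma(0.5 + S, n)
= Gamma(0.5 + 5, 14)
Posterior rate = 0 + n = 14

14.0


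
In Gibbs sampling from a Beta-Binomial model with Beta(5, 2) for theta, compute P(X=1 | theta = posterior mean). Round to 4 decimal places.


Posterior mean = alpha/(alpha+beta) = 5/7 = 0.7143
P(X=1|theta=mean) = theta = 0.7143

0.7143


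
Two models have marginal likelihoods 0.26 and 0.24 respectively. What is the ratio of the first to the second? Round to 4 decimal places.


Evidence ratio = 0.26 / 0.24
= 1.0833

1.0833


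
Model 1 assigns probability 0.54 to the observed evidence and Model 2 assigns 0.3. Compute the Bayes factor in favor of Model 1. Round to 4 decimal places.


BF = P(data|M1) / P(data|M2)
= 0.54 / 0.3 = 1.8

1.8


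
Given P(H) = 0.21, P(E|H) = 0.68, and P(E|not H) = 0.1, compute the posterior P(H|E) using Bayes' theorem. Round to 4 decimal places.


By Bayes' theorem: P(H|E) = P(E|H)*P(H) / P(E)
P(E) = P(E|H)*P(H) + P(E|not H)*P(not H)
P(E) = 0.68*0.21 + 0.1*0.79 = 0.2218
P(H|E) = 0.68*0.21 / 0.2218 = 0.6438

0.6438


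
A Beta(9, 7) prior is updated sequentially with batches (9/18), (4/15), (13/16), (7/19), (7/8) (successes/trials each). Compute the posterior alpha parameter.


Sequential conjugate updating is equivalent to a single batch update.
Total successes across all batches = 40
alpha_posterior = alpha_prior + total_successes = 9 + 40
= 49

49


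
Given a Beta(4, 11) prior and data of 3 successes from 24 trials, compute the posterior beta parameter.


Number of failures = 24 - 3 = 21
Posterior beta = 11 + 21 = 32

32


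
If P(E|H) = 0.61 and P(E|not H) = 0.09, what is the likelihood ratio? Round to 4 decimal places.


Likelihood ratio = P(E|H) / P(E|not H)
= 0.61 / 0.09
= 6.7778

6.7778


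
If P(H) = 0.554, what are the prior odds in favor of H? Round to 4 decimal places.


Prior odds = P(H) / (1 - P(H))
= 0.554 / 0.446
= 1.2422

1.2422


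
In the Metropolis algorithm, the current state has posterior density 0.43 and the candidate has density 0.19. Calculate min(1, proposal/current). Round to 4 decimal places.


Ratio = 0.19/0.43 = 0.4419
Acceptance probability = min(1, 0.4419)
= 0.4419

0.4419


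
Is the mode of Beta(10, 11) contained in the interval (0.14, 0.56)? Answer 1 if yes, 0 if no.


Mode = (a-1)/(a+b-2) = 9/19 = 0.4737
Interval: (0.14, 0.56)
Contains mode? 1

1


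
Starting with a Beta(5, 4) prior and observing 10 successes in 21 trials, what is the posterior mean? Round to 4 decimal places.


Posterior parameters: alpha = 5 + 10 = 15
beta = 4 + 11 = 15
Posterior mean = alpha / (alpha + beta) = 15 / 30
= 0.5

0.5


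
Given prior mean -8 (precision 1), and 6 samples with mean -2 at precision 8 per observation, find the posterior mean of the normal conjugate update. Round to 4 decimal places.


The posterior mean is a precision-weighted average of prior and data.
Post. prec. = 1 + 48 = 49
Post. mean = (-8 + -96)/49 = -104/49 = -2.1224

-2.1224


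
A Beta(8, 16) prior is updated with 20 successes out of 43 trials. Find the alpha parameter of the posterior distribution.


In the Beta-Binomial conjugate update:
alpha_post = alpha_prior + successes
= 8 + 20
= 28

28


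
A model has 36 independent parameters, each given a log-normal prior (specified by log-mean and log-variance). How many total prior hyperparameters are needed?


Each log-normal prior needs 2 hyperparameters (log-mean and log-variance).
Total = 2 * 36 = 72

72


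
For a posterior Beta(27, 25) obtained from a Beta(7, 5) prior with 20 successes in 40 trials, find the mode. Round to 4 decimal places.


Mode = (alpha - 1) / (alpha + beta - 2)
= 26 / 50
= 0.52

0.52


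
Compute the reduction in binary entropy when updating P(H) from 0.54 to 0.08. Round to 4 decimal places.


H_before = -p*log2(p) - (1-p)*log2(1-p) for p=0.54: 0.9954
H_after for p=0.08: 0.4022
Reduction = 0.9954 - 0.4022 = 0.5932

0.5932


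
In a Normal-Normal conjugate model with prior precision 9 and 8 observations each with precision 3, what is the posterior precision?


Posterior precision = prior precision + n * observation precision
= 9 + 8 * 3
= 9 + 24 = 33

33


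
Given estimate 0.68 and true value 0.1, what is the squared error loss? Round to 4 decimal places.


Squared error = (estimate - true)^2
Difference = 0.58
Loss = 0.58^2 = 0.3364

0.3364


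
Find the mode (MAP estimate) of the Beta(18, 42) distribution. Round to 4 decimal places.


For Beta(a,b) with a,b > 1:
Mode = (a-1)/(a+b-2) = (18-1)/(60-2)
= 17/58 = 0.2931

0.2931


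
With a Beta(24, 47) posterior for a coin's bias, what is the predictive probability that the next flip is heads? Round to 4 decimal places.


The predictive probability equals the posterior mean.
P(next = heads) = alpha / (alpha + beta)
= 24 / 71 = 0.338

0.338


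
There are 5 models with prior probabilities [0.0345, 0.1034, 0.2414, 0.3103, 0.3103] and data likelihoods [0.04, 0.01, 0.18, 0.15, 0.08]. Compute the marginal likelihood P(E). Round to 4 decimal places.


P(E) = sum over models of P(M_i) * P(E|M_i)
= 0.0345*0.04 + 0.1034*0.01 + 0.2414*0.18 + 0.3103*0.15 + 0.3103*0.08
= 0.1172

0.1172


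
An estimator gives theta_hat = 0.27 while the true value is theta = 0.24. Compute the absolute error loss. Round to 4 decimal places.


The absolute error loss is |theta_hat - theta|
= |0.27 - 0.24|
= 0.03

0.03


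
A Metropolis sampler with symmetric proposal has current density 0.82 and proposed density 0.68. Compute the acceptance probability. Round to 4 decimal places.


For symmetric proposals, acceptance = min(1, pi(x*)/pi(x))
= min(1, 0.68/0.82)
= min(1, 0.8293) = 0.8293

0.8293


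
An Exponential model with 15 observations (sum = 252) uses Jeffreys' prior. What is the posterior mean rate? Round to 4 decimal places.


Posterior Gamma(15, 252)
E[lambda] = 15/252 = 0.0595

0.0595


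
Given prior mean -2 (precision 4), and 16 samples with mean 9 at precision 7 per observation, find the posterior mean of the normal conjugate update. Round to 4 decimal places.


The posterior mean is a precision-weighted average of prior and data.
Post. prec. = 4 + 112 = 116
Post. mean = (-8 + 1008)/116 = 1000/116 = 8.6207

8.6207


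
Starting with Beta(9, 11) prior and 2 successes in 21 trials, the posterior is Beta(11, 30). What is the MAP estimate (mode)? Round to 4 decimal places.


The mode of Beta(a, b) when a > 1 and b > 1 is (a-1)/(a+b-2)
= (11 - 1) / (11 + 30 - 2)
= 10 / 39
= 0.2564

0.2564


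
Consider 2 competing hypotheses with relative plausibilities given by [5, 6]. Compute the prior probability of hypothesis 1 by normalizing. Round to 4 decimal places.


Sum of weights = 5 + 6 = 11
Normalized prior for H1 = 5 / 11
= 0.4545

0.4545


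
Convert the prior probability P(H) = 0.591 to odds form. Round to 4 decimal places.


P(not H) = 1 - 0.591 = 0.409
Odds = 0.591 / 0.409 = 1.445

1.445


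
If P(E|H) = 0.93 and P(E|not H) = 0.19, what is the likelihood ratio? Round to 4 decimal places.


Likelihood ratio = P(E|H) / P(E|not H)
= 0.93 / 0.19
= 4.8947

4.8947


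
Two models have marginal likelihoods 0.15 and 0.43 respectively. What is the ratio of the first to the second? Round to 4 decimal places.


Evidence ratio = 0.15 / 0.43
= 0.3488

0.3488


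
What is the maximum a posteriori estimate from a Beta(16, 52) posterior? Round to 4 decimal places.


The MAP estimate equals the mode of the distribution.
Mode of Beta(a,b) = (a-1)/(a+b-2)
= 15/66
= 0.2273

0.2273


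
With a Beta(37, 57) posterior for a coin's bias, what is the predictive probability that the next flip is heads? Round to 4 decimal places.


The predictive probability equals the posterior mean.
P(next = heads) = alpha / (alpha + beta)
= 37 / 94 = 0.3936

0.3936


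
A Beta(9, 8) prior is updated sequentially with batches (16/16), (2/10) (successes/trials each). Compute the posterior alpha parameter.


Sequential conjugate updating is equivalent to a single batch update.
Total successes across all batches = 18
alpha_posterior = alpha_prior + total_successes = 9 + 18
= 27

27


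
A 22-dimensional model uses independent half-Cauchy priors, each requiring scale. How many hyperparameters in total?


Per parameter: 1 (scale).
Total = 22 * 1 = 22

22


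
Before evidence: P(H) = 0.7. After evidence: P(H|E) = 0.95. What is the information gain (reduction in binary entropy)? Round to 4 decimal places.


Prior entropy = 0.8813
Posterior entropy = 0.2864
Information gain = 0.8813 - 0.2864 = 0.5949

0.5949


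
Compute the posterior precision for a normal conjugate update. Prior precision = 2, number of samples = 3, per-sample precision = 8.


tau_post = tau_0 + n * tau
= 2 + 3 * 8 = 26

26


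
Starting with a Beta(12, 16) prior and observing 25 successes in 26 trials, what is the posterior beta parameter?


Posterior beta = prior beta + failures
Failures = 26 - 25 = 1
beta_post = 16 + 1 = 17

17


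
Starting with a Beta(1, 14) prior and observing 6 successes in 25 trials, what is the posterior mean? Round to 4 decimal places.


Posterior parameters: alpha = 1 + 6 = 7
beta = 14 + 19 = 33
Posterior mean = alpha / (alpha + beta) = 7 / 40
= 0.175

0.175


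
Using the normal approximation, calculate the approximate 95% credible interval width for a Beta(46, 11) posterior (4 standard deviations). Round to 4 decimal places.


Var(Beta) = 46*11/(57^2 * 58) = 0.0027
SD = 0.0518
Width ~ 4*SD = 0.2073

0.2073


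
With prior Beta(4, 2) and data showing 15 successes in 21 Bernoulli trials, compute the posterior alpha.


Conjugate update: alpha_posterior = alpha_prior + k
= 4 + 15 = 19

19


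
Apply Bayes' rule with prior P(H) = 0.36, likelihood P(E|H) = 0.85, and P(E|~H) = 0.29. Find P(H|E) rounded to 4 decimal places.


Step 1: Compute marginal P(E) = P(E|H)P(H) + P(E|~H)P(~H)
= 0.85*0.36 + 0.29*0.64 = 0.4916
Step 2: P(H|E) = P(E|H)P(H)/P(E) = 0.306/0.4916
= 0.6225

0.6225


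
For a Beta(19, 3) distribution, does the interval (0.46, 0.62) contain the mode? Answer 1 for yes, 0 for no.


Mode of Beta(a,b) = (a-1)/(a+b-2)
= (19-1)/(19+3-2) = 0.9
Check: 0.46 <= 0.9 <= 0.62?
Result: 0

0


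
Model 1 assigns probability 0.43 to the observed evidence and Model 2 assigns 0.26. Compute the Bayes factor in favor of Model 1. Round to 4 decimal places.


BF = P(data|M1) / P(data|M2)
= 0.43 / 0.26 = 1.6538

1.6538


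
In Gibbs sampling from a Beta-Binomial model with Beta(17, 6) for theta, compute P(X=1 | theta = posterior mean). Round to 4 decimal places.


Posterior mean = alpha/(alpha+beta) = 17/23 = 0.7391
P(X=1|theta=mean) = theta = 0.7391

0.7391


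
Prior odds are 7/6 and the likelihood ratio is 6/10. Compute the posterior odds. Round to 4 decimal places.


Posterior odds = prior odds * likelihood ratio
= (7/6) * (6/10)
= 42 / 60
= 0.7

0.7


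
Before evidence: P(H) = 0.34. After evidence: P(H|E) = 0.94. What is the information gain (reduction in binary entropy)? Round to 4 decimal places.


Prior entropy = 0.9248
Posterior entropy = 0.3274
Information gain = 0.9248 - 0.3274 = 0.5974

0.5974


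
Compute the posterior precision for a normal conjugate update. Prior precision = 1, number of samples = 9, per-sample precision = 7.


tau_post = tau_0 + n * tau
= 1 + 9 * 7 = 64

64


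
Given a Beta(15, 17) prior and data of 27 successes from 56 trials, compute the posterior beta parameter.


Number of failures = 56 - 27 = 29
Posterior beta = 17 + 29 = 46

46


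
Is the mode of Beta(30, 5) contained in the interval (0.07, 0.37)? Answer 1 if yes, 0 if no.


Mode = (a-1)/(a+b-2) = 29/33 = 0.8788
Interval: (0.07, 0.37)
Contains mode? 0

0


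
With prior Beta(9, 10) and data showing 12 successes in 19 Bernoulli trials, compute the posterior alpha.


Conjugate update: alpha_posterior = alpha_prior + k
= 9 + 12 = 21

21


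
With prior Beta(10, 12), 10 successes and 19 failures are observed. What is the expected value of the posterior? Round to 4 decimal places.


Posterior = Beta(20, 31)
E[theta] = alpha/(alpha+beta)
= 20/51 = 0.3922

0.3922


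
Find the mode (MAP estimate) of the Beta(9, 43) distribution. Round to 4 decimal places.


For Beta(a,b) with a,b > 1:
Mode = (a-1)/(a+b-2) = (9-1)/(52-2)
= 8/50 = 0.16

0.16


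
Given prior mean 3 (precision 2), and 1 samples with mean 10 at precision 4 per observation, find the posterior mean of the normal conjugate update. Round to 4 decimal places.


The posterior mean is a precision-weighted average of prior and data.
Post. prec. = 2 + 4 = 6
Post. mean = (6 + 40)/6 = 46/6 = 7.6667

7.6667


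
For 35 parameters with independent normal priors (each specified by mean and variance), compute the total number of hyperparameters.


A normal prior has 2 hyperparameters per parameter.
Total = 35 * 2 = 70

70


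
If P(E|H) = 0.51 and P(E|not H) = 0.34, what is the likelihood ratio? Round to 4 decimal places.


Likelihood ratio = P(E|H) / P(E|not H)
= 0.51 / 0.34
= 1.5

1.5


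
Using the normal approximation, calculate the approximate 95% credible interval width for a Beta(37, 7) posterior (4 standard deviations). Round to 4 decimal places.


Var(Beta) = 37*7/(44^2 * 45) = 0.003
SD = 0.0545
Width ~ 4*SD = 0.2181

0.2181


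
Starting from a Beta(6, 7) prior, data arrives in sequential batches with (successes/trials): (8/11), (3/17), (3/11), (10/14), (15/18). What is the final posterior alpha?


In sequential Bayesian updating, we sum all successes.
Total successes = 39
Final alpha = 6 + 39 = 45

45


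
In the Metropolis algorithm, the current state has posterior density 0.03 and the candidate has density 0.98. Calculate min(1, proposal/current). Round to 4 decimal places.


Ratio = 0.98/0.03 = 32.6667
Acceptance probability = min(1, 32.6667)
= 1.0

1.0


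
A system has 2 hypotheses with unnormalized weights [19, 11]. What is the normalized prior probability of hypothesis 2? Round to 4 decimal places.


The normalized prior is the weight divided by the total.
Total weight = 30
P(H2) = 11 / 30 = 0.3667

0.3667


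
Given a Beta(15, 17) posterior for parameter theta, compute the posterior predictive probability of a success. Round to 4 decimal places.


For a Beta-Bernoulli model, the predictive probability is the mean:
P(success) = 15/(15+17) = 15/32 = 0.4688

0.4688


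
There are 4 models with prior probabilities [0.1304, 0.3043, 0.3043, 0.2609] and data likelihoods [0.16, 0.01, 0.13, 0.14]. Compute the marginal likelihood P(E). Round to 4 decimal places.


P(E) = sum over models of P(M_i) * P(E|M_i)
= 0.1304*0.16 + 0.3043*0.01 + 0.3043*0.13 + 0.2609*0.14
= 0.1

0.1


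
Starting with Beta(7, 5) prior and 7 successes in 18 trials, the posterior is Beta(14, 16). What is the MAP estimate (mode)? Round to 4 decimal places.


The mode of Beta(a, b) when a > 1 and b > 1 is (a-1)/(a+b-2)
= (14 - 1) / (14 + 16 - 2)
= 13 / 28
= 0.4643

0.4643


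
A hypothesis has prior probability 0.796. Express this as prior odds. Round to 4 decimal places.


Odds = P(H) / P(not H) = 0.796 / 0.204
= 3.902

3.902


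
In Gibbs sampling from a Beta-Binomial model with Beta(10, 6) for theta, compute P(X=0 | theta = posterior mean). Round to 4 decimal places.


Posterior mean = alpha/(alpha+beta) = 10/16 = 0.625
P(X=0|theta=mean) = 1 - theta = 0.375

0.375


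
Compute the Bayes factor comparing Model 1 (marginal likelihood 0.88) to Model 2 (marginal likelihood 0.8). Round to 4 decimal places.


BF12 = marginal likelihood of M1 / marginal likelihood of M2
= 0.88/0.8
= 1.1

1.1


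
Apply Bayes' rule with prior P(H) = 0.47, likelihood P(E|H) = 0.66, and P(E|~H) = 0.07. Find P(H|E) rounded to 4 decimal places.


Step 1: Compute marginal P(E) = P(E|H)P(H) + P(E|~H)P(~H)
= 0.66*0.47 + 0.07*0.53 = 0.3473
Step 2: P(H|E) = P(E|H)P(H)/P(E) = 0.3102/0.3473
= 0.8932

0.8932


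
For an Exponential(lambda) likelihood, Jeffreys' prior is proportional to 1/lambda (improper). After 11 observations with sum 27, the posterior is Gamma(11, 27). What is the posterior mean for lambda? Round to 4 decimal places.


Posterior = Gamma(n, sum_x) = Gamma(11, 27)
Posterior mean = shape/rate = 11/27
= 0.4074

0.4074


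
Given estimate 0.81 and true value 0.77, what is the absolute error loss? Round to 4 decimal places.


Absolute error = |estimate - true|
= |0.04| = 0.04

0.04


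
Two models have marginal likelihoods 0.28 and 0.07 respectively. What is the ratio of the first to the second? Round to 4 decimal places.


Evidence ratio = 0.28 / 0.07
= 4.0

4.0


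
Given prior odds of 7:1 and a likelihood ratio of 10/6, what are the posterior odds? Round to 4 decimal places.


Posterior odds = prior odds * LR
Prior odds = 7/1 = 7.0
LR = 10/6 = 1.6667
Posterior odds = 7.0 * 1.6667 = 11.6667

11.6667


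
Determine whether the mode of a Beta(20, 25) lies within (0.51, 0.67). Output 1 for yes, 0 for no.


First find the mode: (a-1)/(a+b-2) = 0.4419
Is 0.4419 in (0.51, 0.67)? 0

0


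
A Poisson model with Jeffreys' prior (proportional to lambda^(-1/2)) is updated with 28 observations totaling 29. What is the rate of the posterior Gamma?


Posterior = Gamma(0.5 + S, n)
= Gamma(0.5 + 29, 28)
Posterior rate = 0 + n = 28

28.0


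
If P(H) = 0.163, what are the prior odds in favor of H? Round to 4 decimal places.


Prior odds = P(H) / (1 - P(H))
= 0.163 / 0.837
= 0.1947

0.1947


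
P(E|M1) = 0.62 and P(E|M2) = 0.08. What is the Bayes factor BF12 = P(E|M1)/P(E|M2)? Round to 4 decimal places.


Bayes factor BF12 = P(E|M1) / P(E|M2)
= 0.62 / 0.08
= 7.75

7.75


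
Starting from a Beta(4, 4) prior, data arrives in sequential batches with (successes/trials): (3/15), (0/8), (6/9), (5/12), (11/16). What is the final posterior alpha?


In sequential Bayesian updating, we sum all successes.
Total successes = 25
Final alpha = 4 + 25 = 29

29


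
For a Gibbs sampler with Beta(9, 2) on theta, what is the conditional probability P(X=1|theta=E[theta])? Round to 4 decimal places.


E[theta] = 9/(9+2) = 0.8182
P(X=1|theta) = theta = 0.8182

0.8182


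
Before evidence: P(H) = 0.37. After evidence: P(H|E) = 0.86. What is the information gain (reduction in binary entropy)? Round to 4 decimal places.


Prior entropy = 0.9507
Posterior entropy = 0.5842
Information gain = 0.9507 - 0.5842 = 0.3664

0.3664


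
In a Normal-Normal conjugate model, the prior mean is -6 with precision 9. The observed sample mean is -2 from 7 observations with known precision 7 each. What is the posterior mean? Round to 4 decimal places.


Posterior precision = tau0 + n*tau = 9 + 7*7 = 58
Posterior mean = (tau0*mu0 + n*tau*xbar) / posterior_precision
= (9*-6 + 7*7*-2) / 58
= -152 / 58 = -2.6207

-2.6207


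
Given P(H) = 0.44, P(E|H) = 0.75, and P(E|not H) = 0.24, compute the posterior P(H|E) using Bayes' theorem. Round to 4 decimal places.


By Bayes' theorem: P(H|E) = P(E|H)*P(H) / P(E)
P(E) = P(E|H)*P(H) + P(E|not H)*P(not H)
P(E) = 0.75*0.44 + 0.24*0.56 = 0.4644
P(H|E) = 0.75*0.44 / 0.4644 = 0.7106

0.7106


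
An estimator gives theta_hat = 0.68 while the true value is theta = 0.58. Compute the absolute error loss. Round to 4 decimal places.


The absolute error loss is |theta_hat - theta|
= |0.68 - 0.58|
= 0.1

0.1


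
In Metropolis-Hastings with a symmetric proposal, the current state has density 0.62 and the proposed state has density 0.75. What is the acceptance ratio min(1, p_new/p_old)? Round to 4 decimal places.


Ratio = p_new / p_old = 0.75 / 0.62 = 1.2097
Acceptance = min(1, 1.2097) = 1.0

1.0


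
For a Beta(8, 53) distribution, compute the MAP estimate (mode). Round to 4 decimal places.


MAP = mode = (a-1)/(a+b-2)
= (8-1)/(8+53-2)
= 7/59 = 0.1186

0.1186


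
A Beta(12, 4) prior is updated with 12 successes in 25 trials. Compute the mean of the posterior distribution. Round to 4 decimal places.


After update: Beta(24, 17)
Mean = 24 / (24 + 17) = 24 / 41
= 0.5854

0.5854


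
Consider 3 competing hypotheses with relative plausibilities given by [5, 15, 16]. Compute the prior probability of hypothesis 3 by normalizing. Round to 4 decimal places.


Sum of weights = 5 + 15 + 16 = 36
Normalized prior for H3 = 16 / 36
= 0.4444

0.4444


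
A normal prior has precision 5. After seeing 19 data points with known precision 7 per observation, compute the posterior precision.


In the conjugate normal model, precisions add:
tau_posterior = tau_prior + n * tau_data
= 5 + 19*7 = 138

138


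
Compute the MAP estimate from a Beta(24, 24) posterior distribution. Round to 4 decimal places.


MAP = mode of Beta distribution
= (alpha - 1)/(alpha + beta - 2)
= (24-1)/(24+24-2)
= 23/46 = 0.5

0.5


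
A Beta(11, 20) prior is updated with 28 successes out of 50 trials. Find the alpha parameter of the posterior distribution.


In the Beta-Binomial conjugate update:
alpha_post = alpha_prior + successes
= 11 + 28
= 39

39


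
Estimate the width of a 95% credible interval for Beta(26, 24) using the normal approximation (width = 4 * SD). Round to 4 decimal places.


For Beta(a,b): Var = ab/((a+b)^2(a+b+1))
Var = 0.0049, SD = 0.07
Approximate 95% CI width = 4 * 0.07 = 0.2798

0.2798


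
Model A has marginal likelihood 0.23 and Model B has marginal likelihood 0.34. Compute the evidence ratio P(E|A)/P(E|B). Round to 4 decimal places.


Evidence ratio = P(E|A) / P(E|B)
= 0.23 / 0.34
= 0.6765

0.6765


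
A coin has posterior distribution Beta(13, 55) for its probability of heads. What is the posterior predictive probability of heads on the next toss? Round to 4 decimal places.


Posterior predictive = E[theta] = alpha/(alpha+beta)
= 13/68
= 0.1912

0.1912


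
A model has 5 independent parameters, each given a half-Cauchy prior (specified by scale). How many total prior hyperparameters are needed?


Each half-Cauchy prior needs 1 hyperparameter (scale).
Total = 1 * 5 = 5

5


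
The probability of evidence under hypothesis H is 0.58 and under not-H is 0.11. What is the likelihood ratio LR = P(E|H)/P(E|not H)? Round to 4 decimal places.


LR = 0.58 / 0.11
= 5.2727

5.2727


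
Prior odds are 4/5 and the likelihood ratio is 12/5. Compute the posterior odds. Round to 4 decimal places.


Posterior odds = prior odds * likelihood ratio
= (4/5) * (12/5)
= 48 / 25
= 1.92

1.92


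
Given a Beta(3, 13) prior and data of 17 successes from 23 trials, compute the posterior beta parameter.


Number of failures = 23 - 17 = 6
Posterior beta = 13 + 6 = 19

19


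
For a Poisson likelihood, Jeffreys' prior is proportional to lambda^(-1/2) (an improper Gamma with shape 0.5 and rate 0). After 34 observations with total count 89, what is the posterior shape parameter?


Jeffreys' prior for Poisson is proportional to lambda^(-1/2).
Posterior is Gamma(0.5 + S, 0 + n) = Gamma(0.5 + 89, 34).
Posterior shape = 0.5 + S = 0.5 + 89 = 89.5

89.5


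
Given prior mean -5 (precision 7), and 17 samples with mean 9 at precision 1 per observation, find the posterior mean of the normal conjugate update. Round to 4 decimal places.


The posterior mean is a precision-weighted average of prior and data.
Post. prec. = 7 + 17 = 24
Post. mean = (-35 + 153)/24 = 118/24 = 4.9167

4.9167


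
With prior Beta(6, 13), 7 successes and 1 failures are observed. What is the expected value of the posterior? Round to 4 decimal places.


Posterior = Beta(13, 14)
E[theta] = alpha/(alpha+beta)
= 13/27 = 0.4815

0.4815


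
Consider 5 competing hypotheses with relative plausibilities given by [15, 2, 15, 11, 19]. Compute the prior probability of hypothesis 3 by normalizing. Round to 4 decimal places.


Sum of weights = 15 + 2 + 15 + 11 + 19 = 62
Normalized prior for H3 = 15 / 62
= 0.2419

0.2419


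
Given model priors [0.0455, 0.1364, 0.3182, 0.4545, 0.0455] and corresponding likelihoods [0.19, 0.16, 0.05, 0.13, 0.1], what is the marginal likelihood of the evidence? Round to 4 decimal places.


P(E) = sum_i P(M_i) P(E|M_i)
= 0.0086 + 0.0218 + 0.0159 + 0.0591 + 0.0046
= 0.11

0.11


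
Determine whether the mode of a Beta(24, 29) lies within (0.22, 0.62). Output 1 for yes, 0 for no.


First find the mode: (a-1)/(a+b-2) = 0.451
Is 0.451 in (0.22, 0.62)? 1

1


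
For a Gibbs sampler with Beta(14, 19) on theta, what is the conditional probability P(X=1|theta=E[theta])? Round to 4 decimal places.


E[theta] = 14/(14+19) = 0.4242
P(X=1|theta) = theta = 0.4242

0.4242


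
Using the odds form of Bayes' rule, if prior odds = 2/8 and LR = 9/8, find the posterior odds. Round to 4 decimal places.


Bayes' rule in odds form: posterior odds = prior odds * LR
= (2 * 9) / (8 * 8)
= 18/64 = 0.2812

0.2812


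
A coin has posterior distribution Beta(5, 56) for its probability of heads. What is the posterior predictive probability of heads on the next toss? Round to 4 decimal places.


Posterior predictive = E[theta] = alpha/(alpha+beta)
= 5/61
= 0.082

0.082


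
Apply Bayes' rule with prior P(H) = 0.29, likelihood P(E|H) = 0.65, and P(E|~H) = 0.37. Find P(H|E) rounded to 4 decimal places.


Step 1: Compute marginal P(E) = P(E|H)P(H) + P(E|~H)P(~H)
= 0.65*0.29 + 0.37*0.71 = 0.4512
Step 2: P(H|E) = P(E|H)P(H)/P(E) = 0.1885/0.4512
= 0.4178

0.4178


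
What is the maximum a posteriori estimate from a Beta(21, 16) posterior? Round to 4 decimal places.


The MAP estimate equals the mode of the distribution.
Mode of Beta(a,b) = (a-1)/(a+b-2)
= 20/35
= 0.5714

0.5714


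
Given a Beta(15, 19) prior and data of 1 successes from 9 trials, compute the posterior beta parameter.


Number of failures = 9 - 1 = 8
Posterior beta = 19 + 8 = 27

27


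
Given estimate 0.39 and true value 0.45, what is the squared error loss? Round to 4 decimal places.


Squared error = (estimate - true)^2
Difference = -0.06
Loss = -0.06^2 = 0.0036

0.0036


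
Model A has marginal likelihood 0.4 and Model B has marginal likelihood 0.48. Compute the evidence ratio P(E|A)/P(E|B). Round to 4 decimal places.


Evidence ratio = P(E|A) / P(E|B)
= 0.4 / 0.48
= 0.8333

0.8333


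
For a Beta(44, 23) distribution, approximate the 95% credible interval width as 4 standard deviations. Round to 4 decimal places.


Variance of Beta(a,b) = ab / ((a+b)^2 * (a+b+1))
= 44*23 / ((67)^2 * 68)
= 0.0033
SD = sqrt(0.0033) = 0.0576
Width = 4 * SD = 0.2303

0.2303


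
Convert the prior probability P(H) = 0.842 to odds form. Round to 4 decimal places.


P(not H) = 1 - 0.842 = 0.158
Odds = 0.842 / 0.158 = 5.3291

5.3291


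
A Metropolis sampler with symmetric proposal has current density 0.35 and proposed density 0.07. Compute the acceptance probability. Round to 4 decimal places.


For symmetric proposals, acceptance = min(1, pi(x*)/pi(x))
= min(1, 0.07/0.35)
= min(1, 0.2) = 0.2

0.2


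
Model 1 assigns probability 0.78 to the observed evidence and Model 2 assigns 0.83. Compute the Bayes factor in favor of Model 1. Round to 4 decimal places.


BF = P(data|M1) / P(data|M2)
= 0.78 / 0.83 = 0.9398

0.9398


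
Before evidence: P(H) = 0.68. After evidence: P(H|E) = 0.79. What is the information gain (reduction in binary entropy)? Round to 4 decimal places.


Prior entropy = 0.9044
Posterior entropy = 0.7415
Information gain = 0.9044 - 0.7415 = 0.1629

0.1629


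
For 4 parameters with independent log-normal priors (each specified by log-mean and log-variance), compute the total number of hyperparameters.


A log-normal prior has 2 hyperparameters per parameter.
Total = 4 * 2 = 8

8


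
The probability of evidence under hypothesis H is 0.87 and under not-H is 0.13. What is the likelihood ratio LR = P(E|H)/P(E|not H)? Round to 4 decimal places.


LR = 0.87 / 0.13
= 6.6923

6.6923


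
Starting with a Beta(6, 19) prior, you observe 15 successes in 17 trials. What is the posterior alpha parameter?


For a Beta-Binomial conjugate model:
Posterior alpha = prior alpha + number of successes
= 6 + 15 = 21

21
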